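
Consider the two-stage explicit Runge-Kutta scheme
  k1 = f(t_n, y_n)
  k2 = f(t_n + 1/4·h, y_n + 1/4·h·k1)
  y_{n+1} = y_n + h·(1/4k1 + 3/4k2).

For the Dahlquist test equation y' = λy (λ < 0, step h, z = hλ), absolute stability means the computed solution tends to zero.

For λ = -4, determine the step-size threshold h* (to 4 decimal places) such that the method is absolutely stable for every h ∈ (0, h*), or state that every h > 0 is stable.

(-5.3333,0); λ=-4 ⇒ h* = (16/3)/4 = 1.3333.

Test eqn y'=λy, z=hλ:
  k1=λy_n ⇒ h·k1=z·y_n;  k2=λ(1+1/4z)y_n ⇒ h·k2=z(1+1/4z)y_n
  y_{n+1}/y_n = 1 + 1/4z + 3/4z(1+1/4z) = 1 + z + 3/16z²
  Hence R(z) = 1 + z + 3/16z².

Boundary: |R(x)|=1, x<0.
x=-1.48: |R|=0.0693
R=1: x+3/16x²=0 ⇒ x=−16/3=-5.3333; min R=1−1/(4·3/16)=-0.3333>−1
Confirm numerically:
  x=-5.016: |R|=0.70155 <1
  x=-4.528: |R|=0.31627 <1
  x=-3.499: |R|=0.20344 <1
  x=-3.068: |R|=0.30313 <1
  x=-5.801: |R|=1.50868 >1
  x=-5.549: |R|=1.22439 >1
  x=-5.423: |R|=1.09117 >1
Stable set (-5.3333, 0).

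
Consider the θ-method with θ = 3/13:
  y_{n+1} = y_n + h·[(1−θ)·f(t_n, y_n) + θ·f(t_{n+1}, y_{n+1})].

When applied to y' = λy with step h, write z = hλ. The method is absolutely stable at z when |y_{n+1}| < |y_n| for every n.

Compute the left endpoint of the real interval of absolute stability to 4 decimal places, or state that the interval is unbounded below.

With y'=λy (z=hλ):
  y_{n+1} = y_n + z·[10/13·y_n + 3/13·y_{n+1}] ⇒ (1 − 3/13z)y_{n+1} = (1 + 10/13z)y_n
  Hence R(z) = (1 + 10/13z)/(1 − 3/13z).

Need |R(x)|<1, x<0.
x=-1.43: |R|=0.0752
R=−1: 1+10/13x = −1+3/13x ⇒ -7/13x=2 ⇒ x=2/(-7/13)=-3.7143
Confirm numerically:
  x=-3.585: |R|=0.96190 <1
  x=-3.153: |R|=0.82506 <1
  x=-1.517: |R|=0.12364 <1
  x=-4.129: |R|=1.11435 >1
  x=-4.081: |R|=1.10169 >1
Stable set (-3.7143, 0).

z* = -3.7143.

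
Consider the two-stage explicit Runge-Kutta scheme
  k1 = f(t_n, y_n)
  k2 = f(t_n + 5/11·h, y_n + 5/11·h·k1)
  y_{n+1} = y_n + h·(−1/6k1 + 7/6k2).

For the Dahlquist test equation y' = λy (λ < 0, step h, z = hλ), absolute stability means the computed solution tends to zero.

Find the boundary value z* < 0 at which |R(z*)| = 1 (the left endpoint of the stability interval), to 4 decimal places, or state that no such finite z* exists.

left endpoint -1.8857.

On y'=λy, z=hλ:
  k1=λy_n ⇒ h·k1=z·y_n;  k2=λ(1+5/11z)y_n ⇒ h·k2=z(1+5/11z)y_n
  y_{n+1}/y_n = 1 − 1/6z + 7/6z(1+5/11z) = 1 + z + 35/66z²
  so R(z) = 1 + z + 35/66z².

Solve |R(x)|<1 on ℝ⁻.
x=-1.13: |R|=0.5471
R=1: x+35/66x²=0 ⇒ x=−66/35=-1.8857; min R=1−1/(4·35/66)=0.5286>−1
Confirm numerically:
  x=-1.847: |R|=0.96208 <1
  x=-1.422: |R|=0.65032 <1
  x=-1.299: |R|=0.59583 <1
  x=-1.087: |R|=0.53959 <1
  x=-2.122: |R|=1.26589 >1
  x=-2.091: |R|=1.22763 >1
  x=-2.062: |R|=1.19277 >1
Interval (-1.8857, 0).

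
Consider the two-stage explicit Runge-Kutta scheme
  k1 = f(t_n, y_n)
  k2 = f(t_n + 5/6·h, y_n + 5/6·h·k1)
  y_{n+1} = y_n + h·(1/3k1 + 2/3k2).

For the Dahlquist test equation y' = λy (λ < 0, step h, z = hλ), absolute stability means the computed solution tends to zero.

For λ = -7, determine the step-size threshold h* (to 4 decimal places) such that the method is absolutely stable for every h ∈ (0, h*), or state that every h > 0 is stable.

(-1.8000,0); λ=-7 ⇒ h* = (9/5)/7 = 0.2571.

Test eqn y'=λy, z=hλ:
  k1=λy_n ⇒ h·k1=z·y_n;  k2=λ(1+5/6z)y_n ⇒ h·k2=z(1+5/6z)y_n
  y_{n+1}/y_n = 1 + 1/3z + 2/3z(1+5/6z) = 1 + z + 5/9z²
  so R(z) = 1 + z + 5/9z².

Need |R(x)|<1, x<0.
x=-1.54: |R|=0.7776
R=1: x+5/9x²=0 ⇒ x=−9/5=-1.8000; min R=1−1/(4·5/9)=0.5500>−1
Confirm numerically:
  x=-1.734: |R|=0.93642 <1
  x=-1.431: |R|=0.70664 <1
  x=-0.947: |R|=0.55123 <1
  x=-2.358: |R|=1.73098 >1
  x=-1.960: |R|=1.17422 >1
So |R|<1 on (-1.8000, 0).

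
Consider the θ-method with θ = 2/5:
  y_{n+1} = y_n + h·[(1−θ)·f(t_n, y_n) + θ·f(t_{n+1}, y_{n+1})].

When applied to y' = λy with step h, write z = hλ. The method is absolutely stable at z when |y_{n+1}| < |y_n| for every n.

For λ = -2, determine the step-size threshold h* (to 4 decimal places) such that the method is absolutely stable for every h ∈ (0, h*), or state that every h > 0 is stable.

(-10.0000,0); λ=-2 ⇒ h* = (10)/2 = 5.0000.

On y'=λy, z=hλ:
  y_{n+1} = y_n + z·[3/5·y_n + 2/5·y_{n+1}] ⇒ (1 − 2/5z)y_{n+1} = (1 + 3/5z)y_n
  R(z) = (1 + 3/5z)/(1 − 2/5z).

Solve |R(x)|<1 on ℝ⁻.
x=-1.49: |R|=0.0664
R=−1: 1+3/5x = −1+2/5x ⇒ -1/5x=2 ⇒ x=2/(-1/5)=-10.0000
Confirm numerically:
  x=-7.233: |R|=0.85785 <1
  x=-6.880: |R|=0.83369 <1
  x=-6.690: |R|=0.81991 <1
  x=-5.081: |R|=0.67557 <1
  x=-10.411: |R|=1.01592 >1
  x=-10.227: |R|=1.00892 >1
  x=-10.059: |R|=1.00235 >1
Interval (-10.0000, 0).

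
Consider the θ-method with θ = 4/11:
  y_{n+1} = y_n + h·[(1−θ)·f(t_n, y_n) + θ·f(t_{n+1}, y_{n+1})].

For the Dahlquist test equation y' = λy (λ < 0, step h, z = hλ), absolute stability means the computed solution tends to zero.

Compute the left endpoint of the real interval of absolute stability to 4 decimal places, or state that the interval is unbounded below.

Test eqn y'=λy, z=hλ:
  y_{n+1} = y_n + z·[7/11·y_n + 4/11·y_{n+1}] ⇒ (1 − 4/11z)y_{n+1} = (1 + 7/11z)y_n
  Hence R(z) = (1 + 7/11z)/(1 − 4/11z).

Solve |R(x)|<1 on ℝ⁻.
x=-1.77: |R|=0.0769
R=−1: 1+7/11x = −1+4/11x ⇒ -3/11x=2 ⇒ x=2/(-3/11)=-7.3333
Confirm numerically:
  x=-4.793: |R|=0.74741 <1
  x=-4.028: |R|=0.63426 <1
  x=-2.986: |R|=0.43157 <1
  x=-7.872: |R|=1.03803 >1
  x=-7.611: |R|=1.02010 >1
  x=-7.491: |R|=1.01155 >1
Interval (-7.3333, 0).

left endpoint -7.3333.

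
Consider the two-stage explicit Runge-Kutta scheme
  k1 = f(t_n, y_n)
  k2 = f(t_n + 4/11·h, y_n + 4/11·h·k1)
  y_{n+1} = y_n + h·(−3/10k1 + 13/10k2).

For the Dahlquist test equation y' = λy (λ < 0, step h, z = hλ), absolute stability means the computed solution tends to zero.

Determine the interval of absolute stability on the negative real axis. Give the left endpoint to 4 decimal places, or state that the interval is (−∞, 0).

z∈(-2.1154,0).

Test eqn y'=λy, z=hλ:
  k1=λy_n ⇒ h·k1=z·y_n;  k2=λ(1+4/11z)y_n ⇒ h·k2=z(1+4/11z)y_n
  y_{n+1}/y_n = 1 − 3/10z + 13/10z(1+4/11z) = 1 + z + 26/55z²
  Hence R(z) = 1 + z + 26/55z².

Find x<0 with |R(x)|<1.
x=-1.15: |R|=0.4752
R=1: x+26/55x²=0 ⇒ x=−55/26=-2.1154; min R=1−1/(4·26/55)=0.4712>−1
Confirm numerically:
  x=-2.063: |R|=0.94891 <1
  x=-1.485: |R|=0.55747 <1
  x=-1.437: |R|=0.53917 <1
  x=-2.636: |R|=1.64874 >1
  x=-2.241: |R|=1.13307 >1
Stable set (-2.1154, 0).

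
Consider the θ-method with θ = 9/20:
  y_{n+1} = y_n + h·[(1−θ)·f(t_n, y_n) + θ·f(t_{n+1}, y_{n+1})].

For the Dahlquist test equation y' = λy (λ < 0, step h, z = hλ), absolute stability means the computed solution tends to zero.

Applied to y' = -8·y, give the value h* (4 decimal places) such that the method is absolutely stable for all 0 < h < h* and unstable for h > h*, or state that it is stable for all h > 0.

(-20.0000,0); λ=-8 ⇒ h* = (20)/8 = 2.5000.

Set f=λy, z=hλ:
  y_{n+1} = y_n + z·[11/20·y_n + 9/20·y_{n+1}] ⇒ (1 − 9/20z)y_{n+1} = (1 + 11/20z)y_n
  R(z) = (1 + 11/20z)/(1 − 9/20z).

Find x<0 with |R(x)|<1.
x=-1.24: |R|=0.2041
R=−1: 1+11/20x = −1+9/20x ⇒ -1/10x=2 ⇒ x=2/(-1/10)=-20.0000
Confirm numerically:
  x=-14.802: |R|=0.93215 <1
  x=-14.099: |R|=0.91965 <1
  x=-10.719: |R|=0.84063 <1
  x=-20.336: |R|=1.00331 >1
  x=-20.152: |R|=1.00151 >1
  x=-20.059: |R|=1.00059 >1
Stable set (-20.0000, 0).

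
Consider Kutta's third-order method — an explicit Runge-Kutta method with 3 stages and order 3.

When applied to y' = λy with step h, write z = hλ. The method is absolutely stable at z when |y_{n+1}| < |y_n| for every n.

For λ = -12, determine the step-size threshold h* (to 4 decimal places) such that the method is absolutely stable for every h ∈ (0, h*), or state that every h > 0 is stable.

(-2.5127,0); λ=-12 ⇒ h* = 0.2094.

Set f=λy, z=hλ:
  order 3, 3-stage ⇒ R(z)=1+z+z^2/2+z^3/6
  (e.g. R(-1.05)=0.30831, |R|=0.30831)

Need |R(x)|<1, x<0.
x=-1.05: |R|=0.3083
|R(-2.01)|=0.3434 |R(-1.84)|=0.1855 |R(-0.74)|=0.4663
Bisect:
  x_lo=-2.8312 |R|=1.6057  x_hi=-0.2078 |R|=0.8123
  mid=-1.51950 |R|=0.05022 →hi
  mid=-2.17535 |R|=0.52495 →hi
  mid=-2.50327 |R|=0.98449 →hi
  mid=-2.66723 |R|=1.27267 →lo
  mid=-2.58525 |R|=1.12325 →lo
  mid=-2.54426 |R|=1.05257 →lo
  mid=-2.52377 |R|=1.01821 →lo
  mid=-2.51352 |R|=1.00127 →lo
  mid=-2.50839 |R|=0.99286 →hi
  mid=-2.51096 |R|=0.99706 →hi
  ...
  [-2.51288,-2.51272] ⇒ x*=-2.5127
Interval (-2.5127, 0).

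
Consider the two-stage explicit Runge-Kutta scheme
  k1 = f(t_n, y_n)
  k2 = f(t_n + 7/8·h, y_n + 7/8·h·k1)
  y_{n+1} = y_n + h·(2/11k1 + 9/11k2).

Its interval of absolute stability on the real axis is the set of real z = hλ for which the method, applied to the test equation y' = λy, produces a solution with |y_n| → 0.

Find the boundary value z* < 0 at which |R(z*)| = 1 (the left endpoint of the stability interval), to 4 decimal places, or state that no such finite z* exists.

With y'=λy (z=hλ):
  k1=λy_n ⇒ h·k1=z·y_n;  k2=λ(1+7/8z)y_n ⇒ h·k2=z(1+7/8z)y_n
  y_{n+1}/y_n = 1 + 2/11z + 9/11z(1+7/8z) = 1 + z + 63/88z²
  R(z) = 1 + z + 63/88z².

Boundary: |R(x)|=1, x<0.
x=-1.73: |R|=1.4126
R=1: x+63/88x²=0 ⇒ x=−88/63=-1.3968; min R=1−1/(4·63/88)=0.6508>−1
Confirm numerically:
  x=-1.363: |R|=0.96699 <1
  x=-0.977: |R|=0.70636 <1
  x=-0.638: |R|=0.65341 <1
  x=-1.922: |R|=1.72263 >1
  x=-1.670: |R|=1.32660 >1
Stable set (-1.3968, 0).

left endpoint -1.3968.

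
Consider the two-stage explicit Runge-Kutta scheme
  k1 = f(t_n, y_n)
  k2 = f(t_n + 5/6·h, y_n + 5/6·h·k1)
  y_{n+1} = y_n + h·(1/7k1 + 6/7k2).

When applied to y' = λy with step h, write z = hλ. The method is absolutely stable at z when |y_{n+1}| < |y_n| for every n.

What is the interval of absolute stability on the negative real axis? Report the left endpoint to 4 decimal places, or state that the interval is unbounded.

z∈(-1.4000,0).

Test eqn y'=λy, z=hλ:
  k1=λy_n ⇒ h·k1=z·y_n;  k2=λ(1+5/6z)y_n ⇒ h·k2=z(1+5/6z)y_n
  y_{n+1}/y_n = 1 + 1/7z + 6/7z(1+5/6z) = 1 + z + 5/7z²
  Hence R(z) = 1 + z + 5/7z².

Need |R(x)|<1, x<0.
x=-1.72: |R|=1.3931
R=1: x+5/7x²=0 ⇒ x=−7/5=-1.4000; min R=1−1/(4·5/7)=0.6500>−1
Confirm numerically:
  x=-1.122: |R|=0.77720 <1
  x=-1.101: |R|=0.76486 <1
  x=-0.826: |R|=0.66134 <1
  x=-1.618: |R|=1.25195 >1
  x=-1.472: |R|=1.07570 >1
Interval (-1.4000, 0).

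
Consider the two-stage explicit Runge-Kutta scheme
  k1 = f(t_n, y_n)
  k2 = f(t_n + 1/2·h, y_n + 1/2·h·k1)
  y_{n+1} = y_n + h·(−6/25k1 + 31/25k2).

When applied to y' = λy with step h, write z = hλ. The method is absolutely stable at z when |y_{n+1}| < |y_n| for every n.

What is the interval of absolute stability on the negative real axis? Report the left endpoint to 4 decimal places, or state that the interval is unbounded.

On y'=λy, z=hλ:
  k1=λy_n ⇒ h·k1=z·y_n;  k2=λ(1+1/2z)y_n ⇒ h·k2=z(1+1/2z)y_n
  y_{n+1}/y_n = 1 − 6/25z + 31/25z(1+1/2z) = 1 + z + 31/50z²
  Hence R(z) = 1 + z + 31/50z².

Boundary: |R(x)|=1, x<0.
x=-0.92: |R|=0.6048
R=1: x+31/50x²=0 ⇒ x=−50/31=-1.6129; min R=1−1/(4·31/50)=0.5968>−1
Confirm numerically:
  x=-1.479: |R|=0.87721 <1
  x=-0.990: |R|=0.61766 <1
  x=-0.663: |R|=0.60953 <1
  x=-2.091: |R|=1.61981 >1
  x=-1.982: |R|=1.45356 >1
  x=-1.673: |R|=1.06234 >1
So |R|<1 on (-1.6129, 0).

z∈(-1.6129,0).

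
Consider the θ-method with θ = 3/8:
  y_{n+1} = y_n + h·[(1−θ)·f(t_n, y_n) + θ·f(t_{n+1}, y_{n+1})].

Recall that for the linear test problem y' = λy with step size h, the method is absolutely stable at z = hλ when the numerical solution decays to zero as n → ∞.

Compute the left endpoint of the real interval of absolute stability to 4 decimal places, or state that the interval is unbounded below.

On y'=λy, z=hλ:
  y_{n+1} = y_n + z·[5/8·y_n + 3/8·y_{n+1}] ⇒ (1 − 3/8z)y_{n+1} = (1 + 5/8z)y_n
  Hence R(z) = (1 + 5/8z)/(1 − 3/8z).

Find x<0 with |R(x)|<1.
x=-1.14: |R|=0.2014
R=−1: 1+5/8x = −1+3/8x ⇒ -1/4x=2 ⇒ x=2/(-1/4)=-8.0000
Confirm numerically:
  x=-5.631: |R|=0.80967 <1
  x=-4.507: |R|=0.67539 <1
  x=-4.261: |R|=0.64019 <1
  x=-8.249: |R|=1.01521 >1
  x=-8.214: |R|=1.01311 >1
  x=-8.094: |R|=1.00582 >1
Interval (-8.0000, 0).

left endpoint -8.0000.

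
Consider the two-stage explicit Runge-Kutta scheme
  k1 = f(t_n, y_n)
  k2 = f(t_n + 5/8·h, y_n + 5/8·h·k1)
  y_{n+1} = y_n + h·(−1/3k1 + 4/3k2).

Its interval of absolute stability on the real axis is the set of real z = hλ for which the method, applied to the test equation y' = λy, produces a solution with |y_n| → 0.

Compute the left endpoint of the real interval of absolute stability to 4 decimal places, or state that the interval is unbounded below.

Test eqn y'=λy, z=hλ:
  k1=λy_n ⇒ h·k1=z·y_n;  k2=λ(1+5/8z)y_n ⇒ h·k2=z(1+5/8z)y_n
  y_{n+1}/y_n = 1 − 1/3z + 4/3z(1+5/8z) = 1 + z + 5/6z²
  so R(z) = 1 + z + 5/6z².

Find x<0 with |R(x)|<1.
x=-0.64: |R|=0.7013
R=1: x+5/6x²=0 ⇒ x=−6/5=-1.2000; min R=1−1/(4·5/6)=0.7000>−1
Confirm numerically:
  x=-0.871: |R|=0.76120 <1
  x=-0.702: |R|=0.70867 <1
  x=-0.618: |R|=0.70027 <1
  x=-1.783: |R|=1.86624 >1
  x=-1.335: |R|=1.15019 >1
Stable set (-1.2000, 0).

left endpoint -1.2000.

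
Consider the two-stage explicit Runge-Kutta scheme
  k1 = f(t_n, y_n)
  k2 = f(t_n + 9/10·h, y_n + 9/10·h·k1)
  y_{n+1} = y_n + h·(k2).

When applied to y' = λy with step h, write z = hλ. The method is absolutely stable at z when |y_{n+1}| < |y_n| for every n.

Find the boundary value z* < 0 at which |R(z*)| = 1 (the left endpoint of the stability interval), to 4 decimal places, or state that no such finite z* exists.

With y'=λy (z=hλ):
  k1=λy_n ⇒ h·k1=z·y_n;  k2=λ(1+9/10z)y_n ⇒ h·k2=z(1+9/10z)y_n
  y_{n+1}/y_n = 1 + z(1+9/10z) = 1 + z + 9/10z²
  so R(z) = 1 + z + 9/10z².

Boundary: |R(x)|=1, x<0.
x=-1.2: |R|=1.0960
R=1: x+9/10x²=0 ⇒ x=−10/9=-1.1111; min R=1−1/(4·9/10)=0.7222>−1
Confirm numerically:
  x=-0.747: |R|=0.75521 <1
  x=-0.733: |R|=0.75056 <1
  x=-0.639: |R|=0.72849 <1
  x=-1.672: |R|=1.84403 >1
  x=-1.670: |R|=1.84001 >1
Stable set (-1.1111, 0).

z* = -1.1111.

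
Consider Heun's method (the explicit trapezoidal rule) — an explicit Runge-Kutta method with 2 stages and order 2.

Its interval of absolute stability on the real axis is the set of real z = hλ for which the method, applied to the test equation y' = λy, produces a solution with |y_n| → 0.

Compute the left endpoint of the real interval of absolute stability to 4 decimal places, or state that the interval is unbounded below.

Test eqn y'=λy, z=hλ:
  order 2, 2-stage ⇒ R(z)=1+z+z^2/2
  (e.g. R(-0.43)=0.66245, |R|=0.66245)

Solve |R(x)|<1 on ℝ⁻.
x=-0.43: |R|=0.6624
|R(-1.65)|=0.7112 |R(-0.64)|=0.5648 |R(-0.54)|=0.6058
Bisect:
  x_lo=-2.8874 |R|=2.2811  x_hi=-0.3246 |R|=0.7281
  mid=-1.60601 |R|=0.68362 →hi
  mid=-2.24669 |R|=1.27712 →lo
  mid=-1.92635 |R|=0.92906 →hi
  mid=-2.08652 |R|=1.09027 →lo
  mid=-2.00644 |R|=1.00646 →lo
  mid=-1.96639 |R|=0.96696 →hi
  mid=-1.98641 |R|=0.98651 →hi
  mid=-1.99643 |R|=0.99643 →hi
  ...
  [-2.00002,-1.99987] ⇒ x*=-2.0000
So |R|<1 on (-2.0000, 0).

z* = -2.0000.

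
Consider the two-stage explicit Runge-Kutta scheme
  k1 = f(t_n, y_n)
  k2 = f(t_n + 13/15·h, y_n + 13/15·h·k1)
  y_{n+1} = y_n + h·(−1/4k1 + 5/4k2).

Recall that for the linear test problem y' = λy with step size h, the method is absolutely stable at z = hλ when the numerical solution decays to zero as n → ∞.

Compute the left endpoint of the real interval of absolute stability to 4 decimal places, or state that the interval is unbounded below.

z* = -0.9231.

With y'=λy (z=hλ):
  k1=λy_n ⇒ h·k1=z·y_n;  k2=λ(1+13/15z)y_n ⇒ h·k2=z(1+13/15z)y_n
  y_{n+1}/y_n = 1 − 1/4z + 5/4z(1+13/15z) = 1 + z + 13/12z²
  ⇒ R(z) = 1 + z + 13/12z².

Boundary: |R(x)|=1, x<0.
x=-1.18: |R|=1.3284
R=1: x+13/12x²=0 ⇒ x=−12/13=-0.9231; min R=1−1/(4·13/12)=0.7692>−1
Confirm numerically:
  x=-0.553: |R|=0.77829 <1
  x=-0.515: |R|=0.77233 <1
  x=-0.492: |R|=0.77024 <1
  x=-0.988: |R|=1.06949 >1
  x=-0.960: |R|=1.03840 >1
Interval (-0.9231, 0).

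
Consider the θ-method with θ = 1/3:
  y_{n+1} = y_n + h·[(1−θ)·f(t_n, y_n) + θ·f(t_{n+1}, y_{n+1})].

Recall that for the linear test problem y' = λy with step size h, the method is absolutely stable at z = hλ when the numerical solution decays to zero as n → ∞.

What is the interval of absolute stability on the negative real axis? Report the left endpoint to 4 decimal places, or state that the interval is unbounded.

With y'=λy (z=hλ):
  y_{n+1} = y_n + z·[2/3·y_n + 1/3·y_{n+1}] ⇒ (1 − 1/3z)y_{n+1} = (1 + 2/3z)y_n
  Hence R(z) = (1 + 2/3z)/(1 − 1/3z).

Solve |R(x)|<1 on ℝ⁻.
x=-0.58: |R|=0.5140
R=−1: 1+2/3x = −1+1/3x ⇒ -1/3x=2 ⇒ x=2/(-1/3)=-6.0000
Confirm numerically:
  x=-5.832: |R|=0.98098 <1
  x=-4.563: |R|=0.81000 <1
  x=-3.224: |R|=0.55398 <1
  x=-2.540: |R|=0.37545 <1
  x=-6.573: |R|=1.05986 >1
  x=-6.540: |R|=1.05660 >1
  x=-6.468: |R|=1.04943 >1
So |R|<1 on (-6.0000, 0).

(-6.0000, 0).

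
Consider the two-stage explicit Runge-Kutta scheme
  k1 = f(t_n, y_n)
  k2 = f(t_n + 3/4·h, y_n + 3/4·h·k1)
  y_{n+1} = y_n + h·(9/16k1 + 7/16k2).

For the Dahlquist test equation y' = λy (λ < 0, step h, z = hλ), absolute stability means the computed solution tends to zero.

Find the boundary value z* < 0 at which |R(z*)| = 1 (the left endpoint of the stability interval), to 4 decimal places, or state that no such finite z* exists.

left endpoint -3.0476.

On y'=λy, z=hλ:
  k1=λy_n ⇒ h·k1=z·y_n;  k2=λ(1+3/4z)y_n ⇒ h·k2=z(1+3/4z)y_n
  y_{n+1}/y_n = 1 + 9/16z + 7/16z(1+3/4z) = 1 + z + 21/64z²
  ⇒ R(z) = 1 + z + 21/64z².

Find x<0 with |R(x)|<1.
x=-1.03: |R|=0.3181
R=1: x+21/64x²=0 ⇒ x=−64/21=-3.0476; min R=1−1/(4·21/64)=0.2381>−1
Confirm numerically:
  x=-1.624: |R|=0.24139 <1
  x=-1.449: |R|=0.23993 <1
  x=-1.234: |R|=0.26565 <1
  x=-3.432: |R|=1.43286 >1
  x=-3.169: |R|=1.12622 >1
Stable set (-3.0476, 0).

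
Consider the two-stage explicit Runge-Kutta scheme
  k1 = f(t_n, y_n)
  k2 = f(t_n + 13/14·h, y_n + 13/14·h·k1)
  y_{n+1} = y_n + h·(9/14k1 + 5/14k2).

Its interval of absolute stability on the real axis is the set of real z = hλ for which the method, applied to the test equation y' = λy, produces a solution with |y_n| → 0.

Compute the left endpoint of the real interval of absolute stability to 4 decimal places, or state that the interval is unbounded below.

z* = -3.0154.

Set f=λy, z=hλ:
  k1=λy_n ⇒ h·k1=z·y_n;  k2=λ(1+13/14z)y_n ⇒ h·k2=z(1+13/14z)y_n
  y_{n+1}/y_n = 1 + 9/14z + 5/14z(1+13/14z) = 1 + z + 65/196z²
  R(z) = 1 + z + 65/196z².

Solve |R(x)|<1 on ℝ⁻.
x=-0.65: |R|=0.4901
R=1: x+65/196x²=0 ⇒ x=−196/65=-3.0154; min R=1−1/(4·65/196)=0.2462>−1
Confirm numerically:
  x=-2.797: |R|=0.79743 <1
  x=-1.981: |R|=0.32045 <1
  x=-1.687: |R|=0.25682 <1
  x=-1.511: |R|=0.24616 <1
  x=-3.422: |R|=1.46145 >1
  x=-3.404: |R|=1.43870 >1
  x=-3.241: |R|=1.24250 >1
So |R|<1 on (-3.0154, 0).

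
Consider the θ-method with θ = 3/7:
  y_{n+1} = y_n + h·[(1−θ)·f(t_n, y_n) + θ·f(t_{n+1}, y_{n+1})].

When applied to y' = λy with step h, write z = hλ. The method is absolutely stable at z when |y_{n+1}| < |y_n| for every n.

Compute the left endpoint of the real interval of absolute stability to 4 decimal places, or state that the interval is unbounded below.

With y'=λy (z=hλ):
  y_{n+1} = y_n + z·[4/7·y_n + 3/7·y_{n+1}] ⇒ (1 − 3/7z)y_{n+1} = (1 + 4/7z)y_n
  Hence R(z) = (1 + 4/7z)/(1 − 3/7z).

Solve |R(x)|<1 on ℝ⁻.
x=-0.42: |R|=0.6441
R=−1: 1+4/7x = −1+3/7x ⇒ -1/7x=2 ⇒ x=2/(-1/7)=-14.0000
Confirm numerically:
  x=-13.225: |R|=0.98340 <1
  x=-12.884: |R|=0.97555 <1
  x=-10.674: |R|=0.91477 <1
  x=-10.379: |R|=0.90505 <1
  x=-14.539: |R|=1.01065 >1
  x=-14.092: |R|=1.00187 >1
Interval (-14.0000, 0).

z* = -14.0000.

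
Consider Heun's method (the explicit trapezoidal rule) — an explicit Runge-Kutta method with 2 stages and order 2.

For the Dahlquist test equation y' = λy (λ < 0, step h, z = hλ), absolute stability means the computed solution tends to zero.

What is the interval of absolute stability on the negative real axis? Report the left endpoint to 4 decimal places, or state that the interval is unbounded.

(-2.0000, 0).

With y'=λy (z=hλ):
  order 2, 2-stage ⇒ R(z)=1+z+z^2/2
  (e.g. R(-0.98)=0.50020, |R|=0.50020)

Boundary: |R(x)|=1, x<0.
x=-0.98: |R|=0.5002
|R(-1.42)|=0.5882 |R(-1.08)|=0.5032 |R(-0.81)|=0.5181
Bisect:
  x_lo=-2.6862 |R|=1.9216  x_hi=-0.1649 |R|=0.8487
  mid=-1.42554 |R|=0.59054 →hi
  mid=-2.05585 |R|=1.05741 →lo
  mid=-1.74070 |R|=0.77431 →hi
  mid=-1.89827 |R|=0.90345 →hi
  mid=-1.97706 |R|=0.97733 →hi
  mid=-2.01646 |R|=1.01659 →lo
  mid=-1.99676 |R|=0.99677 →hi
  mid=-2.00661 |R|=1.00663 →lo
  ...
  [-2.00015,-1.99999] ⇒ x*=-2.0000
Stable set (-2.0000, 0).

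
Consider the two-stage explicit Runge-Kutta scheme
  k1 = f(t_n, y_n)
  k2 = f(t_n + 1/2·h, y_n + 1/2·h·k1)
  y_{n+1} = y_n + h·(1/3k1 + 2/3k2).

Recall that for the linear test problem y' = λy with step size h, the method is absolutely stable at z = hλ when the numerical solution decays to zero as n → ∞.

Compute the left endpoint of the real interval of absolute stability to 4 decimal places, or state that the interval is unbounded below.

With y'=λy (z=hλ):
  k1=λy_n ⇒ h·k1=z·y_n;  k2=λ(1+1/2z)y_n ⇒ h·k2=z(1+1/2z)y_n
  y_{n+1}/y_n = 1 + 1/3z + 2/3z(1+1/2z) = 1 + z + 1/3z²
  Hence R(z) = 1 + z + 1/3z².

Find x<0 with |R(x)|<1.
x=-1.51: |R|=0.2500
R=1: x+1/3x²=0 ⇒ x=−3=-3.0000; min R=1−1/(4·1/3)=0.2500>−1
Confirm numerically:
  x=-2.659: |R|=0.69776 <1
  x=-2.154: |R|=0.39257 <1
  x=-2.076: |R|=0.36059 <1
  x=-3.292: |R|=1.32042 >1
  x=-3.283: |R|=1.30970 >1
Interval (-3.0000, 0).

left endpoint -3.0000.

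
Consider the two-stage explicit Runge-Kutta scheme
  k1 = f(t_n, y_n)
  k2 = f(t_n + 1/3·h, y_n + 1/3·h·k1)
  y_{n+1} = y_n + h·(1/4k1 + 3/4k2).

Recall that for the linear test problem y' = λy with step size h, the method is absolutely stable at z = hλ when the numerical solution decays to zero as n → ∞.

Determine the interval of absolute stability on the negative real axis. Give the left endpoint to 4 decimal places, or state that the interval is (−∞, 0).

With y'=λy (z=hλ):
  k1=λy_n ⇒ h·k1=z·y_n;  k2=λ(1+1/3z)y_n ⇒ h·k2=z(1+1/3z)y_n
  y_{n+1}/y_n = 1 + 1/4z + 3/4z(1+1/3z) = 1 + z + 1/4z²
  R(z) = 1 + z + 1/4z².

Need |R(x)|<1, x<0.
x=-0.34: |R|=0.6889
R=1: x+1/4x²=0 ⇒ x=−4=-4.0000; min R=1−1/(4·1/4)=0.0000>−1
Confirm numerically:
  x=-3.502: |R|=0.56400 <1
  x=-3.252: |R|=0.39188 <1
  x=-1.987: |R|=0.00004 <1
  x=-1.824: |R|=0.00774 <1
  x=-4.599: |R|=1.68870 >1
  x=-4.271: |R|=1.28936 >1
Stable set (-4.0000, 0).

(-4.0000, 0).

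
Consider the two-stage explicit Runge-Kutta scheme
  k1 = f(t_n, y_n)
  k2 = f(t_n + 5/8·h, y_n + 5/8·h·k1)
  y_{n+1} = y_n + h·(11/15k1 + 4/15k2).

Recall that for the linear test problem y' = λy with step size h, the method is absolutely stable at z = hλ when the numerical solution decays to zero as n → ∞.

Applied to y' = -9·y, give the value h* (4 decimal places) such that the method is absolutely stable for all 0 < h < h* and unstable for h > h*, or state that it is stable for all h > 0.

(-6.0000,0); λ=-9 ⇒ h* = (6)/9 = 0.6667.

Set f=λy, z=hλ:
  k1=λy_n ⇒ h·k1=z·y_n;  k2=λ(1+5/8z)y_n ⇒ h·k2=z(1+5/8z)y_n
  y_{n+1}/y_n = 1 + 11/15z + 4/15z(1+5/8z) = 1 + z + 1/6z²
  ⇒ R(z) = 1 + z + 1/6z².

Find x<0 with |R(x)|<1.
x=-0.75: |R|=0.3438
R=1: x+1/6x²=0 ⇒ x=−6=-6.0000; min R=1−1/(4·1/6)=-0.5000>−1
Confirm numerically:
  x=-4.582: |R|=0.08288 <1
  x=-4.039: |R|=0.32008 <1
  x=-2.893: |R|=0.49809 <1
  x=-6.371: |R|=1.39394 >1
  x=-6.114: |R|=1.11617 >1
  x=-6.064: |R|=1.06468 >1
Stable set (-6.0000, 0).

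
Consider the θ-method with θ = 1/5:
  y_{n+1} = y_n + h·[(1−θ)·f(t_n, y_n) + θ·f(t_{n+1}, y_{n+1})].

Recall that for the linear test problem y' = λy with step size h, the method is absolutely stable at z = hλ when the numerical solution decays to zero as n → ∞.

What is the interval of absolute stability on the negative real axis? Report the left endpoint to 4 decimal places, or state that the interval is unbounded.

Test eqn y'=λy, z=hλ:
  y_{n+1} = y_n + z·[4/5·y_n + 1/5·y_{n+1}] ⇒ (1 − 1/5z)y_{n+1} = (1 + 4/5z)y_n
  ⇒ R(z) = (1 + 4/5z)/(1 − 1/5z).

Boundary: |R(x)|=1, x<0.
x=-1.41: |R|=0.0998
R=−1: 1+4/5x = −1+1/5x ⇒ -3/5x=2 ⇒ x=2/(-3/5)=-3.3333
Confirm numerically:
  x=-2.945: |R|=0.85337 <1
  x=-2.005: |R|=0.43112 <1
  x=-1.712: |R|=0.27533 <1
  x=-3.617: |R|=1.09876 >1
  x=-3.507: |R|=1.06124 >1
  x=-3.490: |R|=1.05536 >1
So |R|<1 on (-3.3333, 0).

(-3.3333, 0).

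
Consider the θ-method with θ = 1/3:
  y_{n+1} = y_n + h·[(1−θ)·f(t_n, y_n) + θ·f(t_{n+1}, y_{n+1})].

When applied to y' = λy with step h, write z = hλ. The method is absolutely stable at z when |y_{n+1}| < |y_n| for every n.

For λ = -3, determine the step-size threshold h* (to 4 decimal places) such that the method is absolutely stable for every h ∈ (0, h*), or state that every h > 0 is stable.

(-6.0000,0); λ=-3 ⇒ h* = (6)/3 = 2.0000.

Test eqn y'=λy, z=hλ:
  y_{n+1} = y_n + z·[2/3·y_n + 1/3·y_{n+1}] ⇒ (1 − 1/3z)y_{n+1} = (1 + 2/3z)y_n
  R(z) = (1 + 2/3z)/(1 − 1/3z).

Need |R(x)|<1, x<0.
x=-1.36: |R|=0.0642
R=−1: 1+2/3x = −1+1/3x ⇒ -1/3x=2 ⇒ x=2/(-1/3)=-6.0000
Confirm numerically:
  x=-5.848: |R|=0.98282 <1
  x=-5.529: |R|=0.94478 <1
  x=-3.415: |R|=0.59704 <1
  x=-2.581: |R|=0.38739 <1
  x=-6.522: |R|=1.05482 >1
  x=-6.393: |R|=1.04184 >1
  x=-6.082: |R|=1.00903 >1
Stable set (-6.0000, 0).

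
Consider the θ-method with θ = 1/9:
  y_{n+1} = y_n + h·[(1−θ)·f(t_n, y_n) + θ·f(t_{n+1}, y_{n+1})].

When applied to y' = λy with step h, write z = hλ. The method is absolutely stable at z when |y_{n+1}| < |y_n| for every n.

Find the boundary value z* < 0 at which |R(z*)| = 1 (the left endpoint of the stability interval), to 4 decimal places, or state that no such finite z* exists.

On y'=λy, z=hλ:
  y_{n+1} = y_n + z·[8/9·y_n + 1/9·y_{n+1}] ⇒ (1 − 1/9z)y_{n+1} = (1 + 8/9z)y_n
  so R(z) = (1 + 8/9z)/(1 − 1/9z).

Solve |R(x)|<1 on ℝ⁻.
x=-0.76: |R|=0.2992
R=−1: 1+8/9x = −1+1/9x ⇒ -7/9x=2 ⇒ x=2/(-7/9)=-2.5714
Confirm numerically:
  x=-2.103: |R|=0.70467 <1
  x=-1.766: |R|=0.47631 <1
  x=-1.550: |R|=0.32227 <1
  x=-2.711: |R|=1.08343 >1
  x=-2.673: |R|=1.06091 >1
Interval (-2.5714, 0).

z* = -2.5714.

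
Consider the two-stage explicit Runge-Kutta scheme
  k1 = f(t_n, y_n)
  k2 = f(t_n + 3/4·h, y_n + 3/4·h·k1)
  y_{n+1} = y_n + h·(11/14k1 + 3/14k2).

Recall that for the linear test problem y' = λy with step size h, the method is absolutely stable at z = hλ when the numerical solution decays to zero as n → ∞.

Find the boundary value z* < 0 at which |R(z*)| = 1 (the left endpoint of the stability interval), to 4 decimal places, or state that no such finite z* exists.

With y'=λy (z=hλ):
  k1=λy_n ⇒ h·k1=z·y_n;  k2=λ(1+3/4z)y_n ⇒ h·k2=z(1+3/4z)y_n
  y_{n+1}/y_n = 1 + 11/14z + 3/14z(1+3/4z) = 1 + z + 9/56z²
  Hence R(z) = 1 + z + 9/56z².

Need |R(x)|<1, x<0.
x=-0.44: |R|=0.5911
R=1: x+9/56x²=0 ⇒ x=−56/9=-6.2222; min R=1−1/(4·9/56)=-0.5556>−1
Confirm numerically:
  x=-5.599: |R|=0.43920 <1
  x=-3.148: |R|=0.55534 <1
  x=-3.019: |R|=0.55419 <1
  x=-6.621: |R|=1.42434 >1
  x=-6.334: |R|=1.11379 >1
  x=-6.300: |R|=1.07875 >1
Stable set (-6.2222, 0).

left endpoint -6.2222.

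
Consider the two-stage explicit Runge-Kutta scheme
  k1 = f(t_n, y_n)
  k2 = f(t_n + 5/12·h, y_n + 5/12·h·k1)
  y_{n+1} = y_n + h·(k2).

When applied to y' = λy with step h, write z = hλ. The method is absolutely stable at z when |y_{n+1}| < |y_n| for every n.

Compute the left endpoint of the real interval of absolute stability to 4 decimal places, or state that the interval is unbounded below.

left endpoint -2.4000.

Set f=λy, z=hλ:
  k1=λy_n ⇒ h·k1=z·y_n;  k2=λ(1+5/12z)y_n ⇒ h·k2=z(1+5/12z)y_n
  y_{n+1}/y_n = 1 + z(1+5/12z) = 1 + z + 5/12z²
  R(z) = 1 + z + 5/12z².

Boundary: |R(x)|=1, x<0.
x=-0.66: |R|=0.5215
R=1: x+5/12x²=0 ⇒ x=−12/5=-2.4000; min R=1−1/(4·5/12)=0.4000>−1
Confirm numerically:
  x=-1.913: |R|=0.61182 <1
  x=-1.256: |R|=0.40131 <1
  x=-0.986: |R|=0.41908 <1
  x=-2.649: |R|=1.27483 >1
  x=-2.603: |R|=1.22017 >1
Stable set (-2.4000, 0).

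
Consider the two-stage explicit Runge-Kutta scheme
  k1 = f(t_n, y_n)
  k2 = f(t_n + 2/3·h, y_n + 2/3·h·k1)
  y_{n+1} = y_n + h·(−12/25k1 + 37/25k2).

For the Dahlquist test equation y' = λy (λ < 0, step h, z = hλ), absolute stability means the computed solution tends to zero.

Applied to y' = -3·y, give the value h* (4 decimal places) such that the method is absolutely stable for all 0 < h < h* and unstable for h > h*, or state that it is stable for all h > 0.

(-1.0135,0); λ=-3 ⇒ h* = (75/74)/3 = 0.3378.

With y'=λy (z=hλ):
  k1=λy_n ⇒ h·k1=z·y_n;  k2=λ(1+2/3z)y_n ⇒ h·k2=z(1+2/3z)y_n
  y_{n+1}/y_n = 1 − 12/25z + 37/25z(1+2/3z) = 1 + z + 74/75z²
  Hence R(z) = 1 + z + 74/75z².

Need |R(x)|<1, x<0.
x=-1.31: |R|=1.3832
R=1: x+74/75x²=0 ⇒ x=−75/74=-1.0135; min R=1−1/(4·74/75)=0.7466>−1
Confirm numerically:
  x=-0.905: |R|=0.90310 <1
  x=-0.891: |R|=0.89230 <1
  x=-0.801: |R|=0.83205 <1
  x=-1.521: |R|=1.76160 >1
  x=-1.285: |R|=1.34421 >1
Interval (-1.0135, 0).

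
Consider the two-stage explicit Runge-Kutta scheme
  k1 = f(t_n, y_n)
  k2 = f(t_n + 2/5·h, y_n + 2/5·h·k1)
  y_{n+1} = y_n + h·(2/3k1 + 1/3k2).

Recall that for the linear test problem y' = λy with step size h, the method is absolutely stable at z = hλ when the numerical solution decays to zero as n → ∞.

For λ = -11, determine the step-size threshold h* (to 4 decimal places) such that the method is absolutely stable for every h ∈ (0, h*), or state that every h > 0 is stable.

With y'=λy (z=hλ):
  k1=λy_n ⇒ h·k1=z·y_n;  k2=λ(1+2/5z)y_n ⇒ h·k2=z(1+2/5z)y_n
  y_{n+1}/y_n = 1 + 2/3z + 1/3z(1+2/5z) = 1 + z + 2/15z²
  ⇒ R(z) = 1 + z + 2/15z².

Solve |R(x)|<1 on ℝ⁻.
x=-0.85: |R|=0.2463
R=1: x+2/15x²=0 ⇒ x=−15/2=-7.5000; min R=1−1/(4·2/15)=-0.8750>−1
Confirm numerically:
  x=-6.809: |R|=0.37266 <1
  x=-6.405: |R|=0.06487 <1
  x=-4.962: |R|=0.67914 <1
  x=-7.847: |R|=1.36305 >1
  x=-7.815: |R|=1.32823 >1
Interval (-7.5000, 0).

(-7.5000,0); λ=-11 ⇒ h* = (15/2)/11 = 0.6818.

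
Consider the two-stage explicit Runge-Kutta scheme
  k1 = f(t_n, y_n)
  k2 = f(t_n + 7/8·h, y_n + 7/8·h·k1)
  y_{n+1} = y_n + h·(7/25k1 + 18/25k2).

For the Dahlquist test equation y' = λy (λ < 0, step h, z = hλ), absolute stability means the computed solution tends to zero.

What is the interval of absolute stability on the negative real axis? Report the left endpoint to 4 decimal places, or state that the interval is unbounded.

z∈(-1.5873,0).

Set f=λy, z=hλ:
  k1=λy_n ⇒ h·k1=z·y_n;  k2=λ(1+7/8z)y_n ⇒ h·k2=z(1+7/8z)y_n
  y_{n+1}/y_n = 1 + 7/25z + 18/25z(1+7/8z) = 1 + z + 63/100z²
  ⇒ R(z) = 1 + z + 63/100z².

Boundary: |R(x)|=1, x<0.
x=-0.5: |R|=0.6575
R=1: x+63/100x²=0 ⇒ x=−100/63=-1.5873; min R=1−1/(4·63/100)=0.6032>−1
Confirm numerically:
  x=-1.480: |R|=0.89995 <1
  x=-1.460: |R|=0.88291 <1
  x=-1.393: |R|=0.82948 <1
  x=-1.089: |R|=0.65813 <1
  x=-2.046: |R|=1.59125 >1
  x=-1.649: |R|=1.06410 >1
Stable set (-1.5873, 0).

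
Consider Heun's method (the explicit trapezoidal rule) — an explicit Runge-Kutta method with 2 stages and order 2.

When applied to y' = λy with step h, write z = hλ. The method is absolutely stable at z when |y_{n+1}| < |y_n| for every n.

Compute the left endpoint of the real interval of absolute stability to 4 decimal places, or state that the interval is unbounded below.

With y'=λy (z=hλ):
  order 2, 2-stage ⇒ R(z)=1+z+z^2/2
  (e.g. R(-0.66)=0.55780, |R|=0.55780)

Boundary: |R(x)|=1, x<0.
x=-0.66: |R|=0.5578
|R(-1.85)|=0.8613 |R(-1.35)|=0.5613 |R(-0.67)|=0.5544
Bisect:
  x_lo=-2.8978 |R|=2.3009  x_hi=-0.1888 |R|=0.8290
  mid=-1.54330 |R|=0.64759 →hi
  mid=-2.22056 |R|=1.24488 →lo
  mid=-1.88193 |R|=0.88890 →hi
  mid=-2.05124 |R|=1.05256 →lo
  mid=-1.96659 |R|=0.96715 →hi
  mid=-2.00892 |R|=1.00896 →lo
  mid=-1.98775 |R|=0.98783 →hi
  mid=-1.99833 |R|=0.99833 →hi
  ...
  [-2.00015,-1.99999] ⇒ x*=-2.0000
Stable set (-2.0000, 0).

z* = -2.0000.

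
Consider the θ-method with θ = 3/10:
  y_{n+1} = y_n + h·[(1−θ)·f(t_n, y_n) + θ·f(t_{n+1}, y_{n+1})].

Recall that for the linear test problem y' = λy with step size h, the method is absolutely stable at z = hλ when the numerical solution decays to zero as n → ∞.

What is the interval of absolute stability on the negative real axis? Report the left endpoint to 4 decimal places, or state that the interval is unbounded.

Test eqn y'=λy, z=hλ:
  y_{n+1} = y_n + z·[7/10·y_n + 3/10·y_{n+1}] ⇒ (1 − 3/10z)y_{n+1} = (1 + 7/10z)y_n
  R(z) = (1 + 7/10z)/(1 − 3/10z).

Boundary: |R(x)|=1, x<0.
x=-1.08: |R|=0.1843
R=−1: 1+7/10x = −1+3/10x ⇒ -2/5x=2 ⇒ x=2/(-2/5)=-5.0000
Confirm numerically:
  x=-4.791: |R|=0.96570 <1
  x=-4.053: |R|=0.82905 <1
  x=-3.332: |R|=0.66633 <1
  x=-5.160: |R|=1.02512 >1
  x=-5.077: |R|=1.01221 >1
So |R|<1 on (-5.0000, 0).

(-5.0000, 0).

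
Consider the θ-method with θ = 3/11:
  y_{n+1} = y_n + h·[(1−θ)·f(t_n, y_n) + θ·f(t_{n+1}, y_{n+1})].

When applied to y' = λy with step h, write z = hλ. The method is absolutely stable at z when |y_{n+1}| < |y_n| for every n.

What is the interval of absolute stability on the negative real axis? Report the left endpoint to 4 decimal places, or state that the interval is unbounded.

(-4.4000, 0).

Test eqn y'=λy, z=hλ:
  y_{n+1} = y_n + z·[8/11·y_n + 3/11·y_{n+1}] ⇒ (1 − 3/11z)y_{n+1} = (1 + 8/11z)y_n
  so R(z) = (1 + 8/11z)/(1 − 3/11z).

Find x<0 with |R(x)|<1.
x=-1.48: |R|=0.0544
R=−1: 1+8/11x = −1+3/11x ⇒ -5/11x=2 ⇒ x=2/(-5/11)=-4.4000
Confirm numerically:
  x=-4.231: |R|=0.96434 <1
  x=-4.170: |R|=0.95108 <1
  x=-2.386: |R|=0.44542 <1
  x=-2.328: |R|=0.42393 <1
  x=-4.693: |R|=1.05842 >1
  x=-4.549: |R|=1.03023 >1
So |R|<1 on (-4.4000, 0).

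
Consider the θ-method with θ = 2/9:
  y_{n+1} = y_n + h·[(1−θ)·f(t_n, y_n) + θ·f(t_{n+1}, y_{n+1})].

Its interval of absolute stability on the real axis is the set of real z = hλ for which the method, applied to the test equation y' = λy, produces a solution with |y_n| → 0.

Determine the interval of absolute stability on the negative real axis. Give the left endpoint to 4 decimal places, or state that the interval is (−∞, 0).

z∈(-3.6000,0).

Test eqn y'=λy, z=hλ:
  y_{n+1} = y_n + z·[7/9·y_n + 2/9·y_{n+1}] ⇒ (1 − 2/9z)y_{n+1} = (1 + 7/9z)y_n
  Hence R(z) = (1 + 7/9z)/(1 − 2/9z).

Boundary: |R(x)|=1, x<0.
x=-1.27: |R|=0.0095
R=−1: 1+7/9x = −1+2/9x ⇒ -5/9x=2 ⇒ x=2/(-5/9)=-3.6000
Confirm numerically:
  x=-2.814: |R|=0.73134 <1
  x=-2.692: |R|=0.68437 <1
  x=-2.138: |R|=0.44938 <1
  x=-1.994: |R|=0.38174 <1
  x=-3.867: |R|=1.07978 >1
  x=-3.652: |R|=1.01595 >1
  x=-3.625: |R|=1.00769 >1
Interval (-3.6000, 0).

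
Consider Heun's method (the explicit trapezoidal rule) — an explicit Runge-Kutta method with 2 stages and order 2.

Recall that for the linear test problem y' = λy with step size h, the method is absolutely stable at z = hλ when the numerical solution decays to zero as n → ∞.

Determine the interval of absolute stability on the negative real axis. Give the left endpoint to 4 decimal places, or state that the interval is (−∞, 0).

z∈(-2.0000,0).

With y'=λy (z=hλ):
  order 2, 2-stage ⇒ R(z)=1+z+z^2/2
  (e.g. R(-1.24)=0.52880, |R|=0.52880)

Find x<0 with |R(x)|<1.
x=-1.24: |R|=0.5288
|R(-1.33)|=0.5544 |R(-1.05)|=0.5012 |R(-0.65)|=0.5613
Bisect:
  x_lo=-2.3659 |R|=1.4328  x_hi=-0.1366 |R|=0.8727
  mid=-1.25124 |R|=0.53156 →hi
  mid=-1.80855 |R|=0.82688 →hi
  mid=-2.08721 |R|=1.09101 →lo
  mid=-1.94788 |R|=0.94924 →hi
  mid=-2.01754 |R|=1.01770 →lo
  mid=-1.98271 |R|=0.98286 →hi
  mid=-2.00013 |R|=1.00013 →lo
  mid=-1.99142 |R|=0.99146 →hi
  mid=-1.99577 |R|=0.99578 →hi
  mid=-1.99795 |R|=0.99795 →hi
  ...
  [-2.00013,-1.99999] ⇒ x*=-2.0000
Stable set (-2.0000, 0).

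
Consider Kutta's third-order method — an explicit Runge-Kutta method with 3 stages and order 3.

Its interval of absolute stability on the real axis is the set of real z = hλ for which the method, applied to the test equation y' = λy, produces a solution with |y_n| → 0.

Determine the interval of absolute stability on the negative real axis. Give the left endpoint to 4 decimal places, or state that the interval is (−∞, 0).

Set f=λy, z=hλ:
  order 3, 3-stage ⇒ R(z)=1+z+z^2/2+z^3/6
  (e.g. R(-0.64)=0.52111, |R|=0.52111)

Find x<0 with |R(x)|<1.
x=-0.64: |R|=0.5211
|R(-2.61)|=1.1672 |R(-2.26)|=0.6301 |R(-2.08)|=0.4166
Bisect:
  x_lo=-2.9784 |R|=1.9466  x_hi=-0.2872 |R|=0.7501
  mid=-1.63281 |R|=0.02530 →hi
  mid=-2.30563 |R|=0.69042 →hi
  mid=-2.64204 |R|=1.22558 →lo
  mid=-2.47383 |R|=0.93715 →hi
  mid=-2.55793 |R|=1.07586 →lo
  mid=-2.51588 |R|=1.00516 →lo
  mid=-2.49486 |R|=0.97083 →hi
  mid=-2.50537 |R|=0.98791 →hi
  mid=-2.51063 |R|=0.99652 →hi
  mid=-2.51325 |R|=1.00084 →lo
  ...
  [-2.51276,-2.51260] ⇒ x*=-2.5127
Stable set (-2.5127, 0).

z∈(-2.5127,0).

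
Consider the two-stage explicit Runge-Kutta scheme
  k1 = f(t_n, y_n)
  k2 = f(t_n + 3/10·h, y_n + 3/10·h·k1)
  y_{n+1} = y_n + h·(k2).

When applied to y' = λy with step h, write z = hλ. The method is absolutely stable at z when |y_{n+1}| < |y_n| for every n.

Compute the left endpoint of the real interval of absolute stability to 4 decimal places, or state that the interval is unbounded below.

left endpoint -3.3333.

With y'=λy (z=hλ):
  k1=λy_n ⇒ h·k1=z·y_n;  k2=λ(1+3/10z)y_n ⇒ h·k2=z(1+3/10z)y_n
  y_{n+1}/y_n = 1 + z(1+3/10z) = 1 + z + 3/10z²
  so R(z) = 1 + z + 3/10z².

Find x<0 with |R(x)|<1.
x=-0.79: |R|=0.3972
R=1: x+3/10x²=0 ⇒ x=−10/3=-3.3333; min R=1−1/(4·3/10)=0.1667>−1
Confirm numerically:
  x=-3.267: |R|=0.93499 <1
  x=-3.170: |R|=0.84467 <1
  x=-1.425: |R|=0.18419 <1
  x=-3.755: |R|=1.47501 >1
  x=-3.636: |R|=1.33015 >1
  x=-3.513: |R|=1.18935 >1
Interval (-3.3333, 0).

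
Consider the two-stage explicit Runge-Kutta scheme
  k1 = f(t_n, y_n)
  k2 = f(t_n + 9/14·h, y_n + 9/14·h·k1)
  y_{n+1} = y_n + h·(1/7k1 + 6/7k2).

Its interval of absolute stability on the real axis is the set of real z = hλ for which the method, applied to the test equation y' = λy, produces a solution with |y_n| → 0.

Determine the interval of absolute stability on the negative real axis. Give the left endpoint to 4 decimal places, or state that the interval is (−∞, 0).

z∈(-1.8148,0).

Set f=λy, z=hλ:
  k1=λy_n ⇒ h·k1=z·y_n;  k2=λ(1+9/14z)y_n ⇒ h·k2=z(1+9/14z)y_n
  y_{n+1}/y_n = 1 + 1/7z + 6/7z(1+9/14z) = 1 + z + 27/49z²
  Hence R(z) = 1 + z + 27/49z².

Boundary: |R(x)|=1, x<0.
x=-0.83: |R|=0.5496
R=1: x+27/49x²=0 ⇒ x=−49/27=-1.8148; min R=1−1/(4·27/49)=0.5463>−1
Confirm numerically:
  x=-1.614: |R|=0.82141 <1
  x=-1.455: |R|=0.71152 <1
  x=-1.391: |R|=0.67516 <1
  x=-2.025: |R|=1.23453 >1
  x=-1.990: |R|=1.19210 >1
  x=-1.899: |R|=1.08809 >1
Interval (-1.8148, 0).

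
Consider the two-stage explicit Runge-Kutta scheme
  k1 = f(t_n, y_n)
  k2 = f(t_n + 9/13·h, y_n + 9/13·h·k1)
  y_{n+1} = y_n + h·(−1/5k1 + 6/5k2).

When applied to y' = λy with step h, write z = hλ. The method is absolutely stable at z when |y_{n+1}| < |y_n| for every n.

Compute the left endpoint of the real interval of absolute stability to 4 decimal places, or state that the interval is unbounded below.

left endpoint -1.2037.

Set f=λy, z=hλ:
  k1=λy_n ⇒ h·k1=z·y_n;  k2=λ(1+9/13z)y_n ⇒ h·k2=z(1+9/13z)y_n
  y_{n+1}/y_n = 1 − 1/5z + 6/5z(1+9/13z) = 1 + z + 54/65z²
  ⇒ R(z) = 1 + z + 54/65z².

Find x<0 with |R(x)|<1.
x=-0.76: |R|=0.7199
R=1: x+54/65x²=0 ⇒ x=−65/54=-1.2037; min R=1−1/(4·54/65)=0.6991>−1
Confirm numerically:
  x=-0.805: |R|=0.73336 <1
  x=-0.783: |R|=0.72634 <1
  x=-0.715: |R|=0.70971 <1
  x=-0.511: |R|=0.70593 <1
  x=-1.767: |R|=1.82690 >1
  x=-1.568: |R|=1.47455 >1
Interval (-1.2037, 0).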